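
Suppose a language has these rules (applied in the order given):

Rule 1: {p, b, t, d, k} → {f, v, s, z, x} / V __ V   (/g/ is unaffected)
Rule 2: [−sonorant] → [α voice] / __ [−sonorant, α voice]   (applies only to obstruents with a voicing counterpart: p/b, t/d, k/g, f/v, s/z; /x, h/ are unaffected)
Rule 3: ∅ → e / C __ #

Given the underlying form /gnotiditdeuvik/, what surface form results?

gnosiziddeuvike

Rule 1 (intervocalic spirantization): /t/ is a stop between vowels /o/ and /i/, so it spirantizes to the fricative [s]. /d/ is a stop between vowels /i/ and /i/, so it spirantizes to the fricative [z]. /gnotiditdeuvik/ → gnosizitdeuvik.
Rule 2 (regressive voicing assimilation): /t/ precedes the voiced obstruent /d/, so it voices to [d] by assimilation. /gnosizitdeuvik/ → gnosiziddeuvik.
Rule 3 (final e-epenthesis): the form ends in the consonant /k/, so [e] is inserted word-finally. /gnosiziddeuvik/ → gnosiziddeuvike.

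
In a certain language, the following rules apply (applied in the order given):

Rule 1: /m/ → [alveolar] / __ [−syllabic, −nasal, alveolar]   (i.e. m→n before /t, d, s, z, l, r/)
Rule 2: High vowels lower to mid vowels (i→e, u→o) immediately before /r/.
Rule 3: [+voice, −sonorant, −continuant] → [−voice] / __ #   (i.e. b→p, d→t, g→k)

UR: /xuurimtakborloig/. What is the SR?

Rule 1 (nasal place assimilation): /m/ precedes the alveolar consonant /t/, so it assimilates in place to [n]. /xuurimtakborloig/ → xuurintakborloig.
Rule 2 (pre-rhotic lowering): /u/ is a high vowel immediately before /r/, so it lowers to [o]. /xuurintakborloig/ → xuorintakborloig.
Rule 3 (final devoicing): /g/ is a voiced stop in word-final position, so it devoices to [k]. /xuorintakborloig/ → xuorintakborloik.

xuorintakborloik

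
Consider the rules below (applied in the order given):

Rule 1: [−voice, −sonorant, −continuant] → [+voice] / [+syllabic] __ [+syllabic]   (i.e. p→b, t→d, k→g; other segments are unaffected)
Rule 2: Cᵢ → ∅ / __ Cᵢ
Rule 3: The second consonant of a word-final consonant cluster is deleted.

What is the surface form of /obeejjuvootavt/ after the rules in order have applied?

obeejuvoodav

Rule 1 (intervocalic voicing): /t/ is a voiceless stop between vowels /o/ and /a/, so it voices to [d]. /obeejjuvootavt/ → obeejjuvoodavt.
Rule 2 (degemination): /jj/ is a geminate; the first /j/ deletes. /obeejjuvoodavt/ → obeejuvoodavt.
Rule 3 (final cluster simplification): /t/ is the second consonant of a word-final cluster /vt/, so it deletes. /obeejuvoodavt/ → obeejuvoodav.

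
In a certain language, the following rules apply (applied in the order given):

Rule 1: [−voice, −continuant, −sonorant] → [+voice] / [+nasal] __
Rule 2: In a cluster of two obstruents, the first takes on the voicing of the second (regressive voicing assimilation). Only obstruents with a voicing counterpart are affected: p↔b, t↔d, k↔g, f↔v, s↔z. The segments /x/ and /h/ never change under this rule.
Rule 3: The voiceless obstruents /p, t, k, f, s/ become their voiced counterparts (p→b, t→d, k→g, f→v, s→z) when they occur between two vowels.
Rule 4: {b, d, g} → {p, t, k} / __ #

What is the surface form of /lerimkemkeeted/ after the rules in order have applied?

Rule 1 (post-nasal voicing): /k/ is a voiceless stop immediately after the nasal /m/, so it voices to [g]. /k/ is a voiceless stop immediately after the nasal /m/, so it voices to [g]. /lerimkemkeeted/ → lerimgemgeeted.
Rule 2 (regressive voicing assimilation): no segment meets the environment; /lerimgemgeeted/ is unchanged.
Rule 3 (intervocalic voicing): /t/ is a voiceless obstruent between vowels /e/ and /e/, so it voices to [d]. /lerimgemgeeted/ → lerimgemgeeded.
Rule 4 (final devoicing): /d/ is a voiced stop in word-final position, so it devoices to [t]. /lerimgemgeeded/ → lerimgemgeedet.

lerimgemgeedet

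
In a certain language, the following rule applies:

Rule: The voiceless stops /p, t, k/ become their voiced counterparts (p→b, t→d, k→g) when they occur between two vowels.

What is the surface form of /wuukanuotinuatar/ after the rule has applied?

/k/ is a voiceless stop between vowels /u/ and /a/, so it voices to [g].
/t/ is a voiceless stop between vowels /o/ and /i/, so it voices to [d].
/t/ is a voiceless stop between vowels /a/ and /a/, so it voices to [d].
Surface form: [wuuganuodinuadar].

wuuganuodinuadar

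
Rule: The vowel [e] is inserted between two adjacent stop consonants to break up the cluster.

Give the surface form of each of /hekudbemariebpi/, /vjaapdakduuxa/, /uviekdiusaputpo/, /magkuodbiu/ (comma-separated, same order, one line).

hekudebemariebepi, vjaapedakeduuxa, uviekediusaputepo, magekuodebiu

/hekudbemariebpi/: /d/ and /b/ form a stop–stop cluster, so [e] is inserted between them. /b/ and /p/ form a stop–stop cluster, so [e] is inserted between them. → [hekudebemariebepi].
/vjaapdakduuxa/: /p/ and /d/ form a stop–stop cluster, so [e] is inserted between them. /k/ and /d/ form a stop–stop cluster, so [e] is inserted between them. → [vjaapedakeduuxa].
/uviekdiusaputpo/: /k/ and /d/ form a stop–stop cluster, so [e] is inserted between them. /t/ and /p/ form a stop–stop cluster, so [e] is inserted between them. → [uviekediusaputepo].
/magkuodbiu/: /g/ and /k/ form a stop–stop cluster, so [e] is inserted between them. /d/ and /b/ form a stop–stop cluster, so [e] is inserted between them. → [magekuodebiu].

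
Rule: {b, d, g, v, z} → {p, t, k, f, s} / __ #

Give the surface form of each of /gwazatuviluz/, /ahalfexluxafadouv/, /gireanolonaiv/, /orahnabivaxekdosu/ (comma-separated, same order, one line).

gwazatuvilus, ahalfexluxafadouf, gireanolonaif, orahnabivaxekdosu

/gwazatuviluz/: /z/ is a voiced obstruent in word-final position, so it devoices to [s]. → [gwazatuvilus].
/ahalfexluxafadouv/: /v/ is a voiced obstruent in word-final position, so it devoices to [f]. → [ahalfexluxafadouf].
/gireanolonaiv/: /v/ is a voiced obstruent in word-final position, so it devoices to [f]. → [gireanolonaif].
/orahnabivaxekdosu/: the rule's environment is not met; surfaces unchanged as [orahnabivaxekdosu].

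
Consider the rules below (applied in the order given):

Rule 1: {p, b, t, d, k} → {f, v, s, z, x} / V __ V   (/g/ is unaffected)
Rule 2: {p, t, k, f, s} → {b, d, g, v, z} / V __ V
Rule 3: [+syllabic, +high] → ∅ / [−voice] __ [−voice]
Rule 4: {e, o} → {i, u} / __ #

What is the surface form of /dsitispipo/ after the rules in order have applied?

Rule 1 (intervocalic spirantization): /t/ is a stop between vowels /i/ and /i/, so it spirantizes to the fricative [s]. /p/ is a stop between vowels /i/ and /o/, so it spirantizes to the fricative [f]. /dsitispipo/ → dsisispifo.
Rule 2 (intervocalic voicing): /s/ is a voiceless obstruent between vowels /i/ and /i/, so it voices to [z]. /f/ is a voiceless obstruent between vowels /i/ and /o/, so it voices to [v]. /dsisispifo/ → dsizispivo.
Rule 3 (high vowel syncope): no segment meets the environment; /dsizispivo/ is unchanged.
Rule 4 (final vowel raising): /o/ is a mid vowel in word-final position, so it raises to [u]. /dsizispivo/ → dsizispivu.

dsizispivu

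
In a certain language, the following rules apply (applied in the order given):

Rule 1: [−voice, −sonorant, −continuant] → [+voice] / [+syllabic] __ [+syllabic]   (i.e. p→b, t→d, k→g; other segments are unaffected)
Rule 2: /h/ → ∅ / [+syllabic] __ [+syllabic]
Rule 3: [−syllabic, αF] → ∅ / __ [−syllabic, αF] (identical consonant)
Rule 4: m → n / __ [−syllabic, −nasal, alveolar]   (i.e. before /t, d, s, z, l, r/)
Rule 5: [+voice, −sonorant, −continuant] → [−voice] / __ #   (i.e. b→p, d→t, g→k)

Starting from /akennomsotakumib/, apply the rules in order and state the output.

Rule 1 (intervocalic voicing): /k/ is a voiceless stop between vowels /a/ and /e/, so it voices to [g]. /t/ is a voiceless stop between vowels /o/ and /a/, so it voices to [d]. /k/ is a voiceless stop between vowels /a/ and /u/, so it voices to [g]. /akennomsotakumib/ → agennomsodagumib.
Rule 2 (intervocalic h-deletion): no segment meets the environment; /agennomsodagumib/ is unchanged.
Rule 3 (degemination): /nn/ is a geminate; the first /n/ deletes. /agennomsodagumib/ → agenomsodagumib.
Rule 4 (nasal place assimilation): /m/ precedes the alveolar consonant /s/, so it assimilates in place to [n]. /agenomsodagumib/ → agenonsodagumib.
Rule 5 (final devoicing): /b/ is a voiced stop in word-final position, so it devoices to [p]. /agenonsodagumib/ → agenonsodagumip.

agenonsodagumip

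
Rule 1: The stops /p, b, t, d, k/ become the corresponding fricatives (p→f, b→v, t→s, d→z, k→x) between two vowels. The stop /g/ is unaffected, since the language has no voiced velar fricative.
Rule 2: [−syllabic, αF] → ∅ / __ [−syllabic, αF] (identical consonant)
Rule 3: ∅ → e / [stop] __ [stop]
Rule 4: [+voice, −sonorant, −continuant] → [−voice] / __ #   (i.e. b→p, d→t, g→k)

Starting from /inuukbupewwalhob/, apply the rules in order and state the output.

inuukebufewalhop

Rule 1 (intervocalic spirantization): /p/ is a stop between vowels /u/ and /e/, so it spirantizes to the fricative [f]. /inuukbupewwalhob/ → inuukbufewwalhob.
Rule 2 (degemination): /ww/ is a geminate; the first /w/ deletes. /inuukbufewwalhob/ → inuukbufewalhob.
Rule 3 (stop-cluster e-epenthesis): /k/ and /b/ form a stop–stop cluster, so [e] is inserted between them. /inuukbufewalhob/ → inuukebufewalhob.
Rule 4 (final devoicing): /b/ is a voiced stop in word-final position, so it devoices to [p]. /inuukebufewalhob/ → inuukebufewalhop.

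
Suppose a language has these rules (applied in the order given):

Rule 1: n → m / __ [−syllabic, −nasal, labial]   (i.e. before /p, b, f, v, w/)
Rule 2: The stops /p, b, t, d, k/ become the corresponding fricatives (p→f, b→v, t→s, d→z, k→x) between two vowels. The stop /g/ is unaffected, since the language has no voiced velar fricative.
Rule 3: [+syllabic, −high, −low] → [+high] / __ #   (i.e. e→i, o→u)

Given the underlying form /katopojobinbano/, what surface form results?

Rule 1 (nasal place assimilation): /n/ precedes the labial consonant /b/, so it assimilates in place to [m]. /katopojobinbano/ → katopojobimbano.
Rule 2 (intervocalic spirantization): /t/ is a stop between vowels /a/ and /o/, so it spirantizes to the fricative [s]. /p/ is a stop between vowels /o/ and /o/, so it spirantizes to the fricative [f]. /b/ is a stop between vowels /o/ and /i/, so it spirantizes to the fricative [v]. /katopojobimbano/ → kasofojovimbano.
Rule 3 (final vowel raising): /o/ is a mid vowel in word-final position, so it raises to [u]. /kasofojovimbano/ → kasofojovimbanu.

kasofojovimbanu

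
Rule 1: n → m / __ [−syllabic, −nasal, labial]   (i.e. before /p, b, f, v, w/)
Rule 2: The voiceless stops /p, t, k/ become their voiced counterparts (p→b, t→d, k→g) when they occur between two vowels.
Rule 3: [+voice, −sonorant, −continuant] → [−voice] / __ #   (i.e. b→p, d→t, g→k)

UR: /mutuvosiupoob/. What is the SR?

Rule 1 (nasal place assimilation): no segment meets the environment; /mutuvosiupoob/ is unchanged.
Rule 2 (intervocalic voicing): /t/ is a voiceless stop between vowels /u/ and /u/, so it voices to [d]. /p/ is a voiceless stop between vowels /u/ and /o/, so it voices to [b]. /mutuvosiupoob/ → muduvosiuboob.
Rule 3 (final devoicing): /b/ is a voiced stop in word-final position, so it devoices to [p]. /muduvosiuboob/ → muduvosiuboop.

muduvosiuboop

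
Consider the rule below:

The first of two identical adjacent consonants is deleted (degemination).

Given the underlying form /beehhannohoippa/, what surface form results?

/hh/ is a geminate; the first /h/ deletes.
/nn/ is a geminate; the first /n/ deletes.
/pp/ is a geminate; the first /p/ deletes.
Surface form: [beehanohoipa].

beehanohoipa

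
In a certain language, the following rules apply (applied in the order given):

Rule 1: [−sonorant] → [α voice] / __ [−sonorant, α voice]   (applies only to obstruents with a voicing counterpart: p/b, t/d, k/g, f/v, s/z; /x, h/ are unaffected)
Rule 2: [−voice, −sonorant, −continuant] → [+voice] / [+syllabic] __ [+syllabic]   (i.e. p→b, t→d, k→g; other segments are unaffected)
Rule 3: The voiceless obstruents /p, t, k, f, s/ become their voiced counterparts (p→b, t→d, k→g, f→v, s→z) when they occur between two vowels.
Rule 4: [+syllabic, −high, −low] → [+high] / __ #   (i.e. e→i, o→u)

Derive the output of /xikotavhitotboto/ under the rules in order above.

Rule 1 (regressive voicing assimilation): /v/ precedes the voiceless obstruent /h/, so it devoices to [f] by assimilation. /t/ precedes the voiced obstruent /b/, so it voices to [d] by assimilation. /xikotavhitotboto/ → xikotafhitodboto.
Rule 2 (intervocalic voicing): /k/ is a voiceless stop between vowels /i/ and /o/, so it voices to [g]. /t/ is a voiceless stop between vowels /o/ and /a/, so it voices to [d]. /t/ is a voiceless stop between vowels /i/ and /o/, so it voices to [d]. /t/ is a voiceless stop between vowels /o/ and /o/, so it voices to [d]. /xikotafhitodboto/ → xigodafhidodbodo.
Rule 3 (intervocalic voicing): no segment meets the environment; /xigodafhidodbodo/ is unchanged.
Rule 4 (final vowel raising): /o/ is a mid vowel in word-final position, so it raises to [u]. /xigodafhidodbodo/ → xigodafhidodbodu.

xigodafhidodbodu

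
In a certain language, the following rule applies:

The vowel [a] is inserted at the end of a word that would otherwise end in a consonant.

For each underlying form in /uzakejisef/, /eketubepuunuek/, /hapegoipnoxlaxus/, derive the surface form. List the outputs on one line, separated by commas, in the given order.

/uzakejisef/: the form ends in the consonant /f/, so [a] is inserted word-finally. → [uzakejisefa].
/eketubepuunuek/: the form ends in the consonant /k/, so [a] is inserted word-finally. → [eketubepuunueka].
/hapegoipnoxlaxus/: the form ends in the consonant /s/, so [a] is inserted word-finally. → [hapegoipnoxlaxusa].

uzakejisefa, eketubepuunueka, hapegoipnoxlaxusa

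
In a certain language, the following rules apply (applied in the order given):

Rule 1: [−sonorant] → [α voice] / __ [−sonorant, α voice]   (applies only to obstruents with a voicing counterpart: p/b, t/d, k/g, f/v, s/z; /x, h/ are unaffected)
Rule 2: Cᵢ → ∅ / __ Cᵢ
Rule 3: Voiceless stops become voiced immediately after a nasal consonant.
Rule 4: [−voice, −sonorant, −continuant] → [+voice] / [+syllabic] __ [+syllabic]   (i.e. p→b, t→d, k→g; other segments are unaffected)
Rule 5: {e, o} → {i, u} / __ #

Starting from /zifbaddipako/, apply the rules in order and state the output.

zivbadibagu

Rule 1 (regressive voicing assimilation): /f/ precedes the voiced obstruent /b/, so it voices to [v] by assimilation. /zifbaddipako/ → zivbaddipako.
Rule 2 (degemination): /dd/ is a geminate; the first /d/ deletes. /zivbaddipako/ → zivbadipako.
Rule 3 (post-nasal voicing): no segment meets the environment; /zivbadipako/ is unchanged.
Rule 4 (intervocalic voicing): /p/ is a voiceless stop between vowels /i/ and /a/, so it voices to [b]. /k/ is a voiceless stop between vowels /a/ and /o/, so it voices to [g]. /zivbadipako/ → zivbadibago.
Rule 5 (final vowel raising): /o/ is a mid vowel in word-final position, so it raises to [u]. /zivbadibago/ → zivbadibagu.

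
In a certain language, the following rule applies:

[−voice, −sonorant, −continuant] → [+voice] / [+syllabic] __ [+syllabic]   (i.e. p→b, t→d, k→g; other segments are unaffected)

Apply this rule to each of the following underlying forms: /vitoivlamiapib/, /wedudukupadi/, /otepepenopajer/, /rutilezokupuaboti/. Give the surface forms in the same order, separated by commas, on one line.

/vitoivlamiapib/: /t/ is a voiceless stop between vowels /i/ and /o/, so it voices to [d]. /p/ is a voiceless stop between vowels /a/ and /i/, so it voices to [b]. → [vidoivlamiabib].
/wedudukupadi/: /k/ is a voiceless stop between vowels /u/ and /u/, so it voices to [g]. /p/ is a voiceless stop between vowels /u/ and /a/, so it voices to [b]. → [wedudugubadi].
/otepepenopajer/: /t/ is a voiceless stop between vowels /o/ and /e/, so it voices to [d]. /p/ is a voiceless stop between vowels /e/ and /e/, so it voices to [b]. /p/ is a voiceless stop between vowels /e/ and /e/, so it voices to [b]. /p/ is a voiceless stop between vowels /o/ and /a/, so it voices to [b]. → [odebebenobajer].
/rutilezokupuaboti/: /t/ is a voiceless stop between vowels /u/ and /i/, so it voices to [d]. /k/ is a voiceless stop between vowels /o/ and /u/, so it voices to [g]. /p/ is a voiceless stop between vowels /u/ and /u/, so it voices to [b]. /t/ is a voiceless stop between vowels /o/ and /i/, so it voices to [d]. → [rudilezogubuabodi].

vidoivlamiabib, wedudugubadi, odebebenobajer, rudilezogubuabodi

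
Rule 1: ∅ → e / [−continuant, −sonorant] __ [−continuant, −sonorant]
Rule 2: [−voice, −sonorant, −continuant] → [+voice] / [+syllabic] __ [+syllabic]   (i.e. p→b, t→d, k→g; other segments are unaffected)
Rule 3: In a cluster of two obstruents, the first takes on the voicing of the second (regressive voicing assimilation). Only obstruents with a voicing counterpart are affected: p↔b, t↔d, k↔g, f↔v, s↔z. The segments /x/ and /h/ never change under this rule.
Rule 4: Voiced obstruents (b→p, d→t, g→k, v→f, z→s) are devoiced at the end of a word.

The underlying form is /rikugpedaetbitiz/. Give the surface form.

Rule 1 (stop-cluster e-epenthesis): /g/ and /p/ form a stop–stop cluster, so [e] is inserted between them. /t/ and /b/ form a stop–stop cluster, so [e] is inserted between them. /rikugpedaetbitiz/ → rikugepedaetebitiz.
Rule 2 (intervocalic voicing): /k/ is a voiceless stop between vowels /i/ and /u/, so it voices to [g]. /p/ is a voiceless stop between vowels /e/ and /e/, so it voices to [b]. /t/ is a voiceless stop between vowels /e/ and /e/, so it voices to [d]. /t/ is a voiceless stop between vowels /i/ and /i/, so it voices to [d]. /rikugepedaetebitiz/ → rigugebedaedebidiz.
Rule 3 (regressive voicing assimilation): no segment meets the environment; /rigugebedaedebidiz/ is unchanged.
Rule 4 (final devoicing): /z/ is a voiced obstruent in word-final position, so it devoices to [s]. /rigugebedaedebidiz/ → rigugebedaedebidis.

rigugebedaedebidis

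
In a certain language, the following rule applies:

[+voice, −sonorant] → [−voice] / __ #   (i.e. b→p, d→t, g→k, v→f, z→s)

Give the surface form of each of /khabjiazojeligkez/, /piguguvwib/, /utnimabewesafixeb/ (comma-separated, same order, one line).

khabjiazojeligkes, piguguvwip, utnimabewesafixep

/khabjiazojeligkez/: /z/ is a voiced obstruent in word-final position, so it devoices to [s]. → [khabjiazojeligkes].
/piguguvwib/: /b/ is a voiced obstruent in word-final position, so it devoices to [p]. → [piguguvwip].
/utnimabewesafixeb/: /b/ is a voiced obstruent in word-final position, so it devoices to [p]. → [utnimabewesafixep].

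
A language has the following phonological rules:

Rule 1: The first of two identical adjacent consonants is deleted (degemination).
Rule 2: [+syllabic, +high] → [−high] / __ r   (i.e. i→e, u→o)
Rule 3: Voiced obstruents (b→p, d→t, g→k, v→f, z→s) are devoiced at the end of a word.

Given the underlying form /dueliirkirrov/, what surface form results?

duelierkerof

Rule 1 (degemination): /rr/ is a geminate; the first /r/ deletes. /dueliirkirrov/ → dueliirkirov.
Rule 2 (pre-rhotic lowering): /i/ is a high vowel immediately before /r/, so it lowers to [e]. /i/ is a high vowel immediately before /r/, so it lowers to [e]. /dueliirkirov/ → duelierkerov.
Rule 3 (final devoicing): /v/ is a voiced obstruent in word-final position, so it devoices to [f]. /duelierkerov/ → duelierkerof.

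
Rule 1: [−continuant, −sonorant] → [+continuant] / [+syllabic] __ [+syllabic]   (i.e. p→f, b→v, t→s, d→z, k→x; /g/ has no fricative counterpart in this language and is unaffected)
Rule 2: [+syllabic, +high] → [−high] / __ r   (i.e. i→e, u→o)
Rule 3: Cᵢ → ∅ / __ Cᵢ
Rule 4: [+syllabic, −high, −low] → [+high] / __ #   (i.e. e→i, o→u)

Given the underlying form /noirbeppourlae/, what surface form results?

noerbepoorlai

Rule 1 (intervocalic spirantization): no segment meets the environment; /noirbeppourlae/ is unchanged.
Rule 2 (pre-rhotic lowering): /i/ is a high vowel immediately before /r/, so it lowers to [e]. /u/ is a high vowel immediately before /r/, so it lowers to [o]. /noirbeppourlae/ → noerbeppoorlae.
Rule 3 (degemination): /pp/ is a geminate; the first /p/ deletes. /noerbeppoorlae/ → noerbepoorlae.
Rule 4 (final vowel raising): /e/ is a mid vowel in word-final position, so it raises to [i]. /noerbepoorlae/ → noerbepoorlai.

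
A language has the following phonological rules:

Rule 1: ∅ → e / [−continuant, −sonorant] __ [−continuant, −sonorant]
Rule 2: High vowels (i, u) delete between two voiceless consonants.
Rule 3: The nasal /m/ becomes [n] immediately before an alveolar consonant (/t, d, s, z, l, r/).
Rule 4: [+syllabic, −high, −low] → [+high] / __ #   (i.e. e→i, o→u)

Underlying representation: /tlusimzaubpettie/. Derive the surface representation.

tlusinzaubepetetii

Rule 1 (stop-cluster e-epenthesis): /b/ and /p/ form a stop–stop cluster, so [e] is inserted between them. /t/ and /t/ form a stop–stop cluster, so [e] is inserted between them. /tlusimzaubpettie/ → tlusimzaubepetetie.
Rule 2 (high vowel syncope): no segment meets the environment; /tlusimzaubepetetie/ is unchanged.
Rule 3 (nasal place assimilation): /m/ precedes the alveolar consonant /z/, so it assimilates in place to [n]. /tlusimzaubepetetie/ → tlusinzaubepetetie.
Rule 4 (final vowel raising): /e/ is a mid vowel in word-final position, so it raises to [i]. /tlusinzaubepetetie/ → tlusinzaubepetetii.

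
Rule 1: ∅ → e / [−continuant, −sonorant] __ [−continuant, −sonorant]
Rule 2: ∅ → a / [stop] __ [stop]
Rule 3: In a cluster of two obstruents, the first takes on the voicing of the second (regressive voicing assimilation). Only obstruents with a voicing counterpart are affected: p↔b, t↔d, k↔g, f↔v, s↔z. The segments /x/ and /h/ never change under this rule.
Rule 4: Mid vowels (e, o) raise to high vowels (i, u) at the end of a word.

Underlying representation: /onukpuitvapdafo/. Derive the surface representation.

onukepuidvapedafu

Rule 1 (stop-cluster e-epenthesis): /k/ and /p/ form a stop–stop cluster, so [e] is inserted between them. /p/ and /d/ form a stop–stop cluster, so [e] is inserted between them. /onukpuitvapdafo/ → onukepuitvapedafo.
Rule 2 (stop-cluster a-epenthesis): no segment meets the environment; /onukepuitvapedafo/ is unchanged.
Rule 3 (regressive voicing assimilation): /t/ precedes the voiced obstruent /v/, so it voices to [d] by assimilation. /onukepuitvapedafo/ → onukepuidvapedafo.
Rule 4 (final vowel raising): /o/ is a mid vowel in word-final position, so it raises to [u]. /onukepuidvapedafo/ → onukepuidvapedafu.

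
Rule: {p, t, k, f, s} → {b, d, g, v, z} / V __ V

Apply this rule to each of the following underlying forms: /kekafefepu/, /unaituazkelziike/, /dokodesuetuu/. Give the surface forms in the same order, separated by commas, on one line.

/kekafefepu/: /k/ is a voiceless obstruent between vowels /e/ and /a/, so it voices to [g]. /f/ is a voiceless obstruent between vowels /a/ and /e/, so it voices to [v]. /f/ is a voiceless obstruent between vowels /e/ and /e/, so it voices to [v]. /p/ is a voiceless obstruent between vowels /e/ and /u/, so it voices to [b]. → [kegavevebu].
/unaituazkelziike/: /t/ is a voiceless obstruent between vowels /i/ and /u/, so it voices to [d]. /k/ is a voiceless obstruent between vowels /i/ and /e/, so it voices to [g]. → [unaiduazkelziige].
/dokodesuetuu/: /k/ is a voiceless obstruent between vowels /o/ and /o/, so it voices to [g]. /s/ is a voiceless obstruent between vowels /e/ and /u/, so it voices to [z]. /t/ is a voiceless obstruent between vowels /e/ and /u/, so it voices to [d]. → [dogodezueduu].

kegavevebu, unaiduazkelziige, dogodezueduu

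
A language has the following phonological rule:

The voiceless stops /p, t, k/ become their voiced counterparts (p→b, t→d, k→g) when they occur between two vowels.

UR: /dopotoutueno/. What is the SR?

/p/ is a voiceless stop between vowels /o/ and /o/, so it voices to [b].
/t/ is a voiceless stop between vowels /o/ and /o/, so it voices to [d].
/t/ is a voiceless stop between vowels /u/ and /u/, so it voices to [d].
Surface form: [dobodoudueno].

dobodoudueno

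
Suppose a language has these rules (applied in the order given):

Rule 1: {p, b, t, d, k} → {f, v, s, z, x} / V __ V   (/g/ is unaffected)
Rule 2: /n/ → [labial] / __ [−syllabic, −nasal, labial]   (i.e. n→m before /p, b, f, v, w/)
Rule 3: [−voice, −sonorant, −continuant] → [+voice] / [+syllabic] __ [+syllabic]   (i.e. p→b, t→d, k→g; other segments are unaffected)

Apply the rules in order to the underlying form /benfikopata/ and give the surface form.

bemfixofasa

Rule 1 (intervocalic spirantization): /k/ is a stop between vowels /i/ and /o/, so it spirantizes to the fricative [x]. /p/ is a stop between vowels /o/ and /a/, so it spirantizes to the fricative [f]. /t/ is a stop between vowels /a/ and /a/, so it spirantizes to the fricative [s]. /benfikopata/ → benfixofasa.
Rule 2 (nasal place assimilation): /n/ precedes the labial consonant /f/, so it assimilates in place to [m]. /benfixofasa/ → bemfixofasa.
Rule 3 (intervocalic voicing): no segment meets the environment; /bemfixofasa/ is unchanged.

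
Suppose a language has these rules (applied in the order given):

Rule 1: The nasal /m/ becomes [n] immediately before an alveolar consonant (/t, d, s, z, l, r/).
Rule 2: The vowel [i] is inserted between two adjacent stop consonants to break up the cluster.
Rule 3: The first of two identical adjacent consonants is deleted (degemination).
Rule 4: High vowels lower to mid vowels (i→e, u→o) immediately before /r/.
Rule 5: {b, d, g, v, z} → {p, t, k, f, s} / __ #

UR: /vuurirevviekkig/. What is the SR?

vuorereviekikik

Rule 1 (nasal place assimilation): no segment meets the environment; /vuurirevviekkig/ is unchanged.
Rule 2 (stop-cluster i-epenthesis): /k/ and /k/ form a stop–stop cluster, so [i] is inserted between them. /vuurirevviekkig/ → vuurirevviekikig.
Rule 3 (degemination): /vv/ is a geminate; the first /v/ deletes. /vuurirevviekikig/ → vuurireviekikig.
Rule 4 (pre-rhotic lowering): /u/ is a high vowel immediately before /r/, so it lowers to [o]. /i/ is a high vowel immediately before /r/, so it lowers to [e]. /vuurireviekikig/ → vuorereviekikig.
Rule 5 (final devoicing): /g/ is a voiced obstruent in word-final position, so it devoices to [k]. /vuorereviekikig/ → vuorereviekikik.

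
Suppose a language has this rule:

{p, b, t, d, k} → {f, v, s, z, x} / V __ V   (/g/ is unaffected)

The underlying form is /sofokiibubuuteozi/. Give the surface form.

sofoxiivuvuuseozi

/k/ is a stop between vowels /o/ and /i/, so it spirantizes to the fricative [x].
/b/ is a stop between vowels /i/ and /u/, so it spirantizes to the fricative [v].
/b/ is a stop between vowels /u/ and /u/, so it spirantizes to the fricative [v].
/t/ is a stop between vowels /u/ and /e/, so it spirantizes to the fricative [s].
Surface form: [sofoxiivuvuuseozi].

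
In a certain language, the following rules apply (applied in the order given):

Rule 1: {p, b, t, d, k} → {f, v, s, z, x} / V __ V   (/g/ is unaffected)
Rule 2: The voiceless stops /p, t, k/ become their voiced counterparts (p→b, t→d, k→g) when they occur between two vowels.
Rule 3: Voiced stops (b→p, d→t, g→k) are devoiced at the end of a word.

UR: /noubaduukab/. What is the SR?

nouvazuuxap

Rule 1 (intervocalic spirantization): /b/ is a stop between vowels /u/ and /a/, so it spirantizes to the fricative [v]. /d/ is a stop between vowels /a/ and /u/, so it spirantizes to the fricative [z]. /k/ is a stop between vowels /u/ and /a/, so it spirantizes to the fricative [x]. /noubaduukab/ → nouvazuuxab.
Rule 2 (intervocalic voicing): no segment meets the environment; /nouvazuuxab/ is unchanged.
Rule 3 (final devoicing): /b/ is a voiced stop in word-final position, so it devoices to [p]. /nouvazuuxab/ → nouvazuuxap.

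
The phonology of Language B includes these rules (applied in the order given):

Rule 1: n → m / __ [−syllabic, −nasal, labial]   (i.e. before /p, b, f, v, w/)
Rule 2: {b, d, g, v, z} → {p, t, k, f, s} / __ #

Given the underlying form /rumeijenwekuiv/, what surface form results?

Rule 1 (nasal place assimilation): /n/ precedes the labial consonant /w/, so it assimilates in place to [m]. /rumeijenwekuiv/ → rumeijemwekuiv.
Rule 2 (final devoicing): /v/ is a voiced obstruent in word-final position, so it devoices to [f]. /rumeijemwekuiv/ → rumeijemwekuif.

rumeijemwekuif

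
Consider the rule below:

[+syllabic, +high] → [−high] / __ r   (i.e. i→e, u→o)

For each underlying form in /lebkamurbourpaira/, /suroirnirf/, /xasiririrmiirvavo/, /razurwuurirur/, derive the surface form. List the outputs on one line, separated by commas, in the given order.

lebkamorboorpaera, soroernerf, xasererermiervavo, razorwuoreror

/lebkamurbourpaira/: /u/ is a high vowel immediately before /r/, so it lowers to [o]. /u/ is a high vowel immediately before /r/, so it lowers to [o]. /i/ is a high vowel immediately before /r/, so it lowers to [e]. → [lebkamorboorpaera].
/suroirnirf/: /u/ is a high vowel immediately before /r/, so it lowers to [o]. /i/ is a high vowel immediately before /r/, so it lowers to [e]. /i/ is a high vowel immediately before /r/, so it lowers to [e]. → [soroernerf].
/xasiririrmiirvavo/: /i/ is a high vowel immediately before /r/, so it lowers to [e]. /i/ is a high vowel immediately before /r/, so it lowers to [e]. /i/ is a high vowel immediately before /r/, so it lowers to [e]. /i/ is a high vowel immediately before /r/, so it lowers to [e]. → [xasererermiervavo].
/razurwuurirur/: /u/ is a high vowel immediately before /r/, so it lowers to [o]. /u/ is a high vowel immediately before /r/, so it lowers to [o]. /i/ is a high vowel immediately before /r/, so it lowers to [e]. /u/ is a high vowel immediately before /r/, so it lowers to [o]. → [razorwuoreror].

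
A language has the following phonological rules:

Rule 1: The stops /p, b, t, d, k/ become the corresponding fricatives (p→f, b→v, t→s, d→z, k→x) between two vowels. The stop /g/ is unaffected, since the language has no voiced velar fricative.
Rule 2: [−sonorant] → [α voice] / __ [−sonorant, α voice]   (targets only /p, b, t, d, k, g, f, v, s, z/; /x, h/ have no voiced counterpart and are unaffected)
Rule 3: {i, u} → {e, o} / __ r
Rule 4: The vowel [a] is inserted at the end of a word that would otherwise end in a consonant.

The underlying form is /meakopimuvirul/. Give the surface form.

meaxofimuverula

Rule 1 (intervocalic spirantization): /k/ is a stop between vowels /a/ and /o/, so it spirantizes to the fricative [x]. /p/ is a stop between vowels /o/ and /i/, so it spirantizes to the fricative [f]. /meakopimuvirul/ → meaxofimuvirul.
Rule 2 (regressive voicing assimilation): no segment meets the environment; /meaxofimuvirul/ is unchanged.
Rule 3 (pre-rhotic lowering): /i/ is a high vowel immediately before /r/, so it lowers to [e]. /meaxofimuvirul/ → meaxofimuverul.
Rule 4 (final a-epenthesis): the form ends in the consonant /l/, so [a] is inserted word-finally. /meaxofimuverul/ → meaxofimuverula.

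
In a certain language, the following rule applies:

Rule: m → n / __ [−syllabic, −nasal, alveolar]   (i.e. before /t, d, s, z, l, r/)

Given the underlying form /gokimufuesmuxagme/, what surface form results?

gokimufuesmuxagme

No segment of /gokimufuesmuxagme/ meets the structural description of the rule, so the form surfaces unchanged.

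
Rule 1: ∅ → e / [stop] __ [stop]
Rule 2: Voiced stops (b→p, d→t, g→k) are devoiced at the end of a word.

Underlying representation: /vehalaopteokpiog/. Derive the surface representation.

vehalaopeteokepiok

Rule 1 (stop-cluster e-epenthesis): /p/ and /t/ form a stop–stop cluster, so [e] is inserted between them. /k/ and /p/ form a stop–stop cluster, so [e] is inserted between them. /vehalaopteokpiog/ → vehalaopeteokepiog.
Rule 2 (final devoicing): /g/ is a voiced stop in word-final position, so it devoices to [k]. /vehalaopeteokepiog/ → vehalaopeteokepiok.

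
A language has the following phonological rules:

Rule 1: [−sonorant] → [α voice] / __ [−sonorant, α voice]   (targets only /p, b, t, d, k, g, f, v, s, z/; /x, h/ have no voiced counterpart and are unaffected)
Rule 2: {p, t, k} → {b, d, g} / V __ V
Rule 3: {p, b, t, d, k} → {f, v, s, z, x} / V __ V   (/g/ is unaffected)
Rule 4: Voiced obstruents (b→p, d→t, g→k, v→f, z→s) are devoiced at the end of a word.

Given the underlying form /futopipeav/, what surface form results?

fuzoviveaf

Rule 1 (regressive voicing assimilation): no segment meets the environment; /futopipeav/ is unchanged.
Rule 2 (intervocalic voicing): /t/ is a voiceless stop between vowels /u/ and /o/, so it voices to [d]. /p/ is a voiceless stop between vowels /o/ and /i/, so it voices to [b]. /p/ is a voiceless stop between vowels /i/ and /e/, so it voices to [b]. /futopipeav/ → fudobibeav.
Rule 3 (intervocalic spirantization): /d/ is a stop between vowels /u/ and /o/, so it spirantizes to the fricative [z]. /b/ is a stop between vowels /o/ and /i/, so it spirantizes to the fricative [v]. /b/ is a stop between vowels /i/ and /e/, so it spirantizes to the fricative [v]. /fudobibeav/ → fuzoviveav.
Rule 4 (final devoicing): /v/ is a voiced obstruent in word-final position, so it devoices to [f]. /fuzoviveav/ → fuzoviveaf.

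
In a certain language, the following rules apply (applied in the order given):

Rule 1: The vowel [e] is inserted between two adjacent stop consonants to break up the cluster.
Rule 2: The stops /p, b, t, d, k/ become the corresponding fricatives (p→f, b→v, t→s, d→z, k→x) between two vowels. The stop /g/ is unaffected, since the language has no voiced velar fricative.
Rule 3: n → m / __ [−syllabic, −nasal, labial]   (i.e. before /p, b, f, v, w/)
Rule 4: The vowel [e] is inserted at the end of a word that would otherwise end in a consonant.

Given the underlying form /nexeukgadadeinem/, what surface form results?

nexeuxegazazeineme

Rule 1 (stop-cluster e-epenthesis): /k/ and /g/ form a stop–stop cluster, so [e] is inserted between them. /nexeukgadadeinem/ → nexeukegadadeinem.
Rule 2 (intervocalic spirantization): /k/ is a stop between vowels /u/ and /e/, so it spirantizes to the fricative [x]. /d/ is a stop between vowels /a/ and /a/, so it spirantizes to the fricative [z]. /d/ is a stop between vowels /a/ and /e/, so it spirantizes to the fricative [z]. /nexeukegadadeinem/ → nexeuxegazazeinem.
Rule 3 (nasal place assimilation): no segment meets the environment; /nexeuxegazazeinem/ is unchanged.
Rule 4 (final e-epenthesis): the form ends in the consonant /m/, so [e] is inserted word-finally. /nexeuxegazazeinem/ → nexeuxegazazeineme.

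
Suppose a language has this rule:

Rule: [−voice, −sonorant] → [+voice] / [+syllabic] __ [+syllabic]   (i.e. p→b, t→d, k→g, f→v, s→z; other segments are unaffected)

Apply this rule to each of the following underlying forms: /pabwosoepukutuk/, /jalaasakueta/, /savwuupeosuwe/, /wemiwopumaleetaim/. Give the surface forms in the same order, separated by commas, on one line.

/pabwosoepukutuk/: /s/ is a voiceless obstruent between vowels /o/ and /o/, so it voices to [z]. /p/ is a voiceless obstruent between vowels /e/ and /u/, so it voices to [b]. /k/ is a voiceless obstruent between vowels /u/ and /u/, so it voices to [g]. /t/ is a voiceless obstruent between vowels /u/ and /u/, so it voices to [d]. → [pabwozoebuguduk].
/jalaasakueta/: /s/ is a voiceless obstruent between vowels /a/ and /a/, so it voices to [z]. /k/ is a voiceless obstruent between vowels /a/ and /u/, so it voices to [g]. /t/ is a voiceless obstruent between vowels /e/ and /a/, so it voices to [d]. → [jalaazagueda].
/savwuupeosuwe/: /p/ is a voiceless obstruent between vowels /u/ and /e/, so it voices to [b]. /s/ is a voiceless obstruent between vowels /o/ and /u/, so it voices to [z]. → [savwuubeozuwe].
/wemiwopumaleetaim/: /p/ is a voiceless obstruent between vowels /o/ and /u/, so it voices to [b]. /t/ is a voiceless obstruent between vowels /e/ and /a/, so it voices to [d]. → [wemiwobumaleedaim].

pabwozoebuguduk, jalaazagueda, savwuubeozuwe, wemiwobumaleedaim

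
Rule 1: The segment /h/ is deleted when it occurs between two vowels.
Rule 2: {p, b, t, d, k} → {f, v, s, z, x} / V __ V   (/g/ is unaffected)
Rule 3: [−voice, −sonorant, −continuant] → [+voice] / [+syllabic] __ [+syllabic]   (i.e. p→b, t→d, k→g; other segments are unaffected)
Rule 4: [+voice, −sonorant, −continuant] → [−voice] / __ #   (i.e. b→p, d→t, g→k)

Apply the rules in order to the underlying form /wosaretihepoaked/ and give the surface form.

Rule 1 (intervocalic h-deletion): /h/ occurs between vowels /i/ and /e/, so it deletes. /wosaretihepoaked/ → wosaretiepoaked.
Rule 2 (intervocalic spirantization): /t/ is a stop between vowels /e/ and /i/, so it spirantizes to the fricative [s]. /p/ is a stop between vowels /e/ and /o/, so it spirantizes to the fricative [f]. /k/ is a stop between vowels /a/ and /e/, so it spirantizes to the fricative [x]. /wosaretiepoaked/ → wosaresiefoaxed.
Rule 3 (intervocalic voicing): no segment meets the environment; /wosaresiefoaxed/ is unchanged.
Rule 4 (final devoicing): /d/ is a voiced stop in word-final position, so it devoices to [t]. /wosaresiefoaxed/ → wosaresiefoaxet.

wosaresiefoaxet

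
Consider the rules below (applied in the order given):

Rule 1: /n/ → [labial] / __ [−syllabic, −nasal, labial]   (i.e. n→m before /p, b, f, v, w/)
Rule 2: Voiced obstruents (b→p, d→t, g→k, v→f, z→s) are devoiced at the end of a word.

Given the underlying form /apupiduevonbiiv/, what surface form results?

apupiduevombiif

Rule 1 (nasal place assimilation): /n/ precedes the labial consonant /b/, so it assimilates in place to [m]. /apupiduevonbiiv/ → apupiduevombiiv.
Rule 2 (final devoicing): /v/ is a voiced obstruent in word-final position, so it devoices to [f]. /apupiduevombiiv/ → apupiduevombiif.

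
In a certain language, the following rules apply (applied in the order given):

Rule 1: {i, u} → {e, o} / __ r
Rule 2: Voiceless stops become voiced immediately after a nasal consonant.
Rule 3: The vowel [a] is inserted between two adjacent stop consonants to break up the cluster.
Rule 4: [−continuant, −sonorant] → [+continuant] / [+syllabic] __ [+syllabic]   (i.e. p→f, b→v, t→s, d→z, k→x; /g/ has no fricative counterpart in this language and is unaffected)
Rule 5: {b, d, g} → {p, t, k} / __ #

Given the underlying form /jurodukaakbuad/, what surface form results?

jorozuxaaxavuat

Rule 1 (pre-rhotic lowering): /u/ is a high vowel immediately before /r/, so it lowers to [o]. /jurodukaakbuad/ → jorodukaakbuad.
Rule 2 (post-nasal voicing): no segment meets the environment; /jorodukaakbuad/ is unchanged.
Rule 3 (stop-cluster a-epenthesis): /k/ and /b/ form a stop–stop cluster, so [a] is inserted between them. /jorodukaakbuad/ → jorodukaakabuad.
Rule 4 (intervocalic spirantization): /d/ is a stop between vowels /o/ and /u/, so it spirantizes to the fricative [z]. /k/ is a stop between vowels /u/ and /a/, so it spirantizes to the fricative [x]. /k/ is a stop between vowels /a/ and /a/, so it spirantizes to the fricative [x]. /b/ is a stop between vowels /a/ and /u/, so it spirantizes to the fricative [v]. /jorodukaakabuad/ → jorozuxaaxavuad.
Rule 5 (final devoicing): /d/ is a voiced stop in word-final position, so it devoices to [t]. /jorozuxaaxavuad/ → jorozuxaaxavuat.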